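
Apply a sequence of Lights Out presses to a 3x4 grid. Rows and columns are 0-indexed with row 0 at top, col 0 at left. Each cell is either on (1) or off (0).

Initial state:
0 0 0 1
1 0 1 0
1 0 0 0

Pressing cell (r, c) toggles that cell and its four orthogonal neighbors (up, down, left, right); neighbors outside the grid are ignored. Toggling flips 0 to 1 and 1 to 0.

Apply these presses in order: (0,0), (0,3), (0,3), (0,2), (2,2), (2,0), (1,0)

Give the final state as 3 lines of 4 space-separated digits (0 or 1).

Answer: 0 0 1 0
0 1 1 0
1 0 1 1

Derivation:
After press 1 at (0,0):
1 1 0 1
0 0 1 0
1 0 0 0

After press 2 at (0,3):
1 1 1 0
0 0 1 1
1 0 0 0

After press 3 at (0,3):
1 1 0 1
0 0 1 0
1 0 0 0

After press 4 at (0,2):
1 0 1 0
0 0 0 0
1 0 0 0

After press 5 at (2,2):
1 0 1 0
0 0 1 0
1 1 1 1

After press 6 at (2,0):
1 0 1 0
1 0 1 0
0 0 1 1

After press 7 at (1,0):
0 0 1 0
0 1 1 0
1 0 1 1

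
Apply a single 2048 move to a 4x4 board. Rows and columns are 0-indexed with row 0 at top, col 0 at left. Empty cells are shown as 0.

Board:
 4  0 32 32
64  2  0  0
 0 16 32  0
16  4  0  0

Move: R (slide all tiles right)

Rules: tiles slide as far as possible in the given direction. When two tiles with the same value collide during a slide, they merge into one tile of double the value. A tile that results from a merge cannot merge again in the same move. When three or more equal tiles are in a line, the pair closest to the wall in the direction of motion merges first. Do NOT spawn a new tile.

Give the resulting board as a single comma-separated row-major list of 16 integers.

Slide right:
row 0: [4, 0, 32, 32] -> [0, 0, 4, 64]
row 1: [64, 2, 0, 0] -> [0, 0, 64, 2]
row 2: [0, 16, 32, 0] -> [0, 0, 16, 32]
row 3: [16, 4, 0, 0] -> [0, 0, 16, 4]

Answer: 0, 0, 4, 64, 0, 0, 64, 2, 0, 0, 16, 32, 0, 0, 16, 4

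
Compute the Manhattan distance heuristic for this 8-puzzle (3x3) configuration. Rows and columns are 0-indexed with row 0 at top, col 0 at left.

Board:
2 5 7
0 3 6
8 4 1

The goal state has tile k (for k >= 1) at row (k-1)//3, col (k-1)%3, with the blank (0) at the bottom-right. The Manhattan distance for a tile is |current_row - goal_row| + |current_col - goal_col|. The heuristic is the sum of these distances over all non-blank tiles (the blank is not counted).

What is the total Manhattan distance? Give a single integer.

Answer: 15

Derivation:
Tile 2: (0,0)->(0,1) = 1
Tile 5: (0,1)->(1,1) = 1
Tile 7: (0,2)->(2,0) = 4
Tile 3: (1,1)->(0,2) = 2
Tile 6: (1,2)->(1,2) = 0
Tile 8: (2,0)->(2,1) = 1
Tile 4: (2,1)->(1,0) = 2
Tile 1: (2,2)->(0,0) = 4
Sum: 1 + 1 + 4 + 2 + 0 + 1 + 2 + 4 = 15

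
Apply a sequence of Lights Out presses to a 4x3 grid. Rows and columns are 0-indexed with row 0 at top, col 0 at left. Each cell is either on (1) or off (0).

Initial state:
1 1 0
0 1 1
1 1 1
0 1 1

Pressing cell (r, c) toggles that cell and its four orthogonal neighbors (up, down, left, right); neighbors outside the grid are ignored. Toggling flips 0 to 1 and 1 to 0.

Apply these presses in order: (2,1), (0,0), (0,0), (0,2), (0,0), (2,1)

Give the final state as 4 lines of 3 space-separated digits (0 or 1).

After press 1 at (2,1):
1 1 0
0 0 1
0 0 0
0 0 1

After press 2 at (0,0):
0 0 0
1 0 1
0 0 0
0 0 1

After press 3 at (0,0):
1 1 0
0 0 1
0 0 0
0 0 1

After press 4 at (0,2):
1 0 1
0 0 0
0 0 0
0 0 1

After press 5 at (0,0):
0 1 1
1 0 0
0 0 0
0 0 1

After press 6 at (2,1):
0 1 1
1 1 0
1 1 1
0 1 1

Answer: 0 1 1
1 1 0
1 1 1
0 1 1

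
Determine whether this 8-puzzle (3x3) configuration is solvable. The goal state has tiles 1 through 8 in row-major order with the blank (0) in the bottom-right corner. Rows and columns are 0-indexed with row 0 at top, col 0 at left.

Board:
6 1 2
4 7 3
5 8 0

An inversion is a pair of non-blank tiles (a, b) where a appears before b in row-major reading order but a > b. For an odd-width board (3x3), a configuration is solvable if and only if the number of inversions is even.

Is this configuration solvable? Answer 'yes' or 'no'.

Inversions (pairs i<j in row-major order where tile[i] > tile[j] > 0): 8
8 is even, so the puzzle is solvable.

Answer: yes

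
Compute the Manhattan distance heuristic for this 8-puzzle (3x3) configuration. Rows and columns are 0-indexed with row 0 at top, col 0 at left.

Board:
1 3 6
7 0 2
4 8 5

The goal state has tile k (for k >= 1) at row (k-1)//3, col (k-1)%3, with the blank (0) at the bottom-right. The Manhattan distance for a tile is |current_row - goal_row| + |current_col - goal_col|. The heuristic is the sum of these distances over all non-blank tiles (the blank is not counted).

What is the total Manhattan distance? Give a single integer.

Answer: 8

Derivation:
Tile 1: (0,0)->(0,0) = 0
Tile 3: (0,1)->(0,2) = 1
Tile 6: (0,2)->(1,2) = 1
Tile 7: (1,0)->(2,0) = 1
Tile 2: (1,2)->(0,1) = 2
Tile 4: (2,0)->(1,0) = 1
Tile 8: (2,1)->(2,1) = 0
Tile 5: (2,2)->(1,1) = 2
Sum: 0 + 1 + 1 + 1 + 2 + 1 + 0 + 2 = 8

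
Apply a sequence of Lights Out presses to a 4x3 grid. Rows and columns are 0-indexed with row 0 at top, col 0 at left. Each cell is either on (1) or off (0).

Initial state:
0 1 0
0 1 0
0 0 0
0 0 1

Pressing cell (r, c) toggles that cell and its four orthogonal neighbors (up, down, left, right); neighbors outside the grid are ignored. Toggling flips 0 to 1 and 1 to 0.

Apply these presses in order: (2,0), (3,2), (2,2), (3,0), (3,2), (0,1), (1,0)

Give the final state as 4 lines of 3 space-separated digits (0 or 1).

After press 1 at (2,0):
0 1 0
1 1 0
1 1 0
1 0 1

After press 2 at (3,2):
0 1 0
1 1 0
1 1 1
1 1 0

After press 3 at (2,2):
0 1 0
1 1 1
1 0 0
1 1 1

After press 4 at (3,0):
0 1 0
1 1 1
0 0 0
0 0 1

After press 5 at (3,2):
0 1 0
1 1 1
0 0 1
0 1 0

After press 6 at (0,1):
1 0 1
1 0 1
0 0 1
0 1 0

After press 7 at (1,0):
0 0 1
0 1 1
1 0 1
0 1 0

Answer: 0 0 1
0 1 1
1 0 1
0 1 0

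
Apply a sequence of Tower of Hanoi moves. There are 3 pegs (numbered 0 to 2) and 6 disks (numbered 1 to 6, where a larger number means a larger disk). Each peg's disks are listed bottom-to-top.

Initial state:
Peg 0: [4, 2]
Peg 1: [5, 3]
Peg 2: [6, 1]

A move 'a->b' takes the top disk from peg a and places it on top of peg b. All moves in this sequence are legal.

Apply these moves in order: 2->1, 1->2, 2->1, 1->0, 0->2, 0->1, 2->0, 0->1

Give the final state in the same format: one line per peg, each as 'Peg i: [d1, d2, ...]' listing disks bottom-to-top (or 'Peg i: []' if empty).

Answer: Peg 0: [4]
Peg 1: [5, 3, 2, 1]
Peg 2: [6]

Derivation:
After move 1 (2->1):
Peg 0: [4, 2]
Peg 1: [5, 3, 1]
Peg 2: [6]

After move 2 (1->2):
Peg 0: [4, 2]
Peg 1: [5, 3]
Peg 2: [6, 1]

After move 3 (2->1):
Peg 0: [4, 2]
Peg 1: [5, 3, 1]
Peg 2: [6]

After move 4 (1->0):
Peg 0: [4, 2, 1]
Peg 1: [5, 3]
Peg 2: [6]

After move 5 (0->2):
Peg 0: [4, 2]
Peg 1: [5, 3]
Peg 2: [6, 1]

After move 6 (0->1):
Peg 0: [4]
Peg 1: [5, 3, 2]
Peg 2: [6, 1]

After move 7 (2->0):
Peg 0: [4, 1]
Peg 1: [5, 3, 2]
Peg 2: [6]

After move 8 (0->1):
Peg 0: [4]
Peg 1: [5, 3, 2, 1]
Peg 2: [6]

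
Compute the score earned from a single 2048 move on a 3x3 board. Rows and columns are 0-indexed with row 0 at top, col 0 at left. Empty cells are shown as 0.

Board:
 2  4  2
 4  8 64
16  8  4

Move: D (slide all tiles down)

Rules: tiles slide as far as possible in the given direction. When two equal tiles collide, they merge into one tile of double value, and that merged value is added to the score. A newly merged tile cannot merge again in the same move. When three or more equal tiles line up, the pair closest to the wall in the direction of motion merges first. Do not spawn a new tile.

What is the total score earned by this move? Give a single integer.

Slide down:
col 0: [2, 4, 16] -> [2, 4, 16]  score +0 (running 0)
col 1: [4, 8, 8] -> [0, 4, 16]  score +16 (running 16)
col 2: [2, 64, 4] -> [2, 64, 4]  score +0 (running 16)
Board after move:
 2  0  2
 4  4 64
16 16  4

Answer: 16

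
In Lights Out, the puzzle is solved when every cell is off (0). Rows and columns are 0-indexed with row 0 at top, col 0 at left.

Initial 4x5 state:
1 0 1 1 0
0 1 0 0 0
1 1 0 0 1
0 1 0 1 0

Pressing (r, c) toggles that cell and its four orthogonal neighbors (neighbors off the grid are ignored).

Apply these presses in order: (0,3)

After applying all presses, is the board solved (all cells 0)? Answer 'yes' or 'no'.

Answer: no

Derivation:
After press 1 at (0,3):
1 0 0 0 1
0 1 0 1 0
1 1 0 0 1
0 1 0 1 0

Lights still on: 9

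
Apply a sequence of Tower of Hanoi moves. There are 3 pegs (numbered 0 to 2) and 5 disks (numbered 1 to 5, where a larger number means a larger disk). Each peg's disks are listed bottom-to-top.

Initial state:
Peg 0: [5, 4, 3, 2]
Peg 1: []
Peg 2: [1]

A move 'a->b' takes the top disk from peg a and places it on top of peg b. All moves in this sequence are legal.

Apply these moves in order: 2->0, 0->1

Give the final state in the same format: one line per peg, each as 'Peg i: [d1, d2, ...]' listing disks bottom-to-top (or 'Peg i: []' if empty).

After move 1 (2->0):
Peg 0: [5, 4, 3, 2, 1]
Peg 1: []
Peg 2: []

After move 2 (0->1):
Peg 0: [5, 4, 3, 2]
Peg 1: [1]
Peg 2: []

Answer: Peg 0: [5, 4, 3, 2]
Peg 1: [1]
Peg 2: []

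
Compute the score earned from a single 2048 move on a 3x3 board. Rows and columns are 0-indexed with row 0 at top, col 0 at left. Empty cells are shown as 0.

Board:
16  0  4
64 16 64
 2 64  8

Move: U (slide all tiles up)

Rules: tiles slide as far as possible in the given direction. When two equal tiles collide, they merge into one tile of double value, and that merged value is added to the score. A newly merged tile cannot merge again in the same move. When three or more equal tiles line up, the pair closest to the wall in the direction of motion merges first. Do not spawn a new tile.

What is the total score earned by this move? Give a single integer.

Answer: 0

Derivation:
Slide up:
col 0: [16, 64, 2] -> [16, 64, 2]  score +0 (running 0)
col 1: [0, 16, 64] -> [16, 64, 0]  score +0 (running 0)
col 2: [4, 64, 8] -> [4, 64, 8]  score +0 (running 0)
Board after move:
16 16  4
64 64 64
 2  0  8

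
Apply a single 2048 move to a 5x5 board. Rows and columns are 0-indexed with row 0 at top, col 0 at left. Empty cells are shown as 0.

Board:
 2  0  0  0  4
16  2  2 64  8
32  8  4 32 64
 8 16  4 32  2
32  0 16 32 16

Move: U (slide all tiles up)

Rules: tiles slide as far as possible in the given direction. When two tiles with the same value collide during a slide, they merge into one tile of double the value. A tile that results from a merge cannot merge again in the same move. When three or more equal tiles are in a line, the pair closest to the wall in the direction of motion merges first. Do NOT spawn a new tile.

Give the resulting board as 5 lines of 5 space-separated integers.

Slide up:
col 0: [2, 16, 32, 8, 32] -> [2, 16, 32, 8, 32]
col 1: [0, 2, 8, 16, 0] -> [2, 8, 16, 0, 0]
col 2: [0, 2, 4, 4, 16] -> [2, 8, 16, 0, 0]
col 3: [0, 64, 32, 32, 32] -> [64, 64, 32, 0, 0]
col 4: [4, 8, 64, 2, 16] -> [4, 8, 64, 2, 16]

Answer:  2  2  2 64  4
16  8  8 64  8
32 16 16 32 64
 8  0  0  0  2
32  0  0  0 16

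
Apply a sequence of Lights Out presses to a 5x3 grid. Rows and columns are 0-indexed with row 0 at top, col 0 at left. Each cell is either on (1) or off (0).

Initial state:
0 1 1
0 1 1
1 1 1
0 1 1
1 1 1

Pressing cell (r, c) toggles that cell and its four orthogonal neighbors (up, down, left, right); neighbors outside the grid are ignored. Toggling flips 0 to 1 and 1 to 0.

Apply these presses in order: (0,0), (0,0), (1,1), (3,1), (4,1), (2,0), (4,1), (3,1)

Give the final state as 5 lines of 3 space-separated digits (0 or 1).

Answer: 0 0 1
0 0 0
0 1 1
1 1 1
1 1 1

Derivation:
After press 1 at (0,0):
1 0 1
1 1 1
1 1 1
0 1 1
1 1 1

After press 2 at (0,0):
0 1 1
0 1 1
1 1 1
0 1 1
1 1 1

After press 3 at (1,1):
0 0 1
1 0 0
1 0 1
0 1 1
1 1 1

After press 4 at (3,1):
0 0 1
1 0 0
1 1 1
1 0 0
1 0 1

After press 5 at (4,1):
0 0 1
1 0 0
1 1 1
1 1 0
0 1 0

After press 6 at (2,0):
0 0 1
0 0 0
0 0 1
0 1 0
0 1 0

After press 7 at (4,1):
0 0 1
0 0 0
0 0 1
0 0 0
1 0 1

After press 8 at (3,1):
0 0 1
0 0 0
0 1 1
1 1 1
1 1 1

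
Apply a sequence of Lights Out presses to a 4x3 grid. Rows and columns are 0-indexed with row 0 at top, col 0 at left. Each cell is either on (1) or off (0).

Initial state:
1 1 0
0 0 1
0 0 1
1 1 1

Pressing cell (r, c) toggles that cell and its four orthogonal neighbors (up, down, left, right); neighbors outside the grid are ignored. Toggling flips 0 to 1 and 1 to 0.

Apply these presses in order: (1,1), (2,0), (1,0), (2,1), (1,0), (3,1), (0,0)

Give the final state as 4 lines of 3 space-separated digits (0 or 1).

Answer: 0 1 0
1 0 0
0 0 0
1 1 0

Derivation:
After press 1 at (1,1):
1 0 0
1 1 0
0 1 1
1 1 1

After press 2 at (2,0):
1 0 0
0 1 0
1 0 1
0 1 1

After press 3 at (1,0):
0 0 0
1 0 0
0 0 1
0 1 1

After press 4 at (2,1):
0 0 0
1 1 0
1 1 0
0 0 1

After press 5 at (1,0):
1 0 0
0 0 0
0 1 0
0 0 1

After press 6 at (3,1):
1 0 0
0 0 0
0 0 0
1 1 0

After press 7 at (0,0):
0 1 0
1 0 0
0 0 0
1 1 0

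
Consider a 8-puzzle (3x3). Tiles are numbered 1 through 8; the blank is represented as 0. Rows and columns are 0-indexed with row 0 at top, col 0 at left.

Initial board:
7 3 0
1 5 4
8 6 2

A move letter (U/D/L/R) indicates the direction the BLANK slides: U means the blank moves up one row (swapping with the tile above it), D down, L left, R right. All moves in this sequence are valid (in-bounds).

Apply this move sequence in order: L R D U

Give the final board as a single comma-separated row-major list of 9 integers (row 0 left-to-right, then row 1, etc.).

After move 1 (L):
7 0 3
1 5 4
8 6 2

After move 2 (R):
7 3 0
1 5 4
8 6 2

After move 3 (D):
7 3 4
1 5 0
8 6 2

After move 4 (U):
7 3 0
1 5 4
8 6 2

Answer: 7, 3, 0, 1, 5, 4, 8, 6, 2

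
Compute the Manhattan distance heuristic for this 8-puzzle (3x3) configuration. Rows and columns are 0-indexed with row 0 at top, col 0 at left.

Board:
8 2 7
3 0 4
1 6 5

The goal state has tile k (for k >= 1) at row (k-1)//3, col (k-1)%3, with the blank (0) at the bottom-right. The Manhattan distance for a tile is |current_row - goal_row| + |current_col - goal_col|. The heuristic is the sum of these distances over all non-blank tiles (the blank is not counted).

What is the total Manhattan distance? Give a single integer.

Answer: 18

Derivation:
Tile 8: (0,0)->(2,1) = 3
Tile 2: (0,1)->(0,1) = 0
Tile 7: (0,2)->(2,0) = 4
Tile 3: (1,0)->(0,2) = 3
Tile 4: (1,2)->(1,0) = 2
Tile 1: (2,0)->(0,0) = 2
Tile 6: (2,1)->(1,2) = 2
Tile 5: (2,2)->(1,1) = 2
Sum: 3 + 0 + 4 + 3 + 2 + 2 + 2 + 2 = 18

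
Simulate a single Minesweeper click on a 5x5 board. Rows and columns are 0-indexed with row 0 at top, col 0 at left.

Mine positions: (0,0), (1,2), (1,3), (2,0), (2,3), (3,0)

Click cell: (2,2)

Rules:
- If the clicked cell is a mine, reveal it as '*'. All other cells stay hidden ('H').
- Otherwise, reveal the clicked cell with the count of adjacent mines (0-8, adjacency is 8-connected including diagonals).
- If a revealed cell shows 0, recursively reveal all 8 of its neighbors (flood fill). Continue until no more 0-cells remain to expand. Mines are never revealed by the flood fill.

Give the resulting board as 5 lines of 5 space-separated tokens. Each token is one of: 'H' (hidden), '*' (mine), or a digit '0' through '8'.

H H H H H
H H H H H
H H 3 H H
H H H H H
H H H H H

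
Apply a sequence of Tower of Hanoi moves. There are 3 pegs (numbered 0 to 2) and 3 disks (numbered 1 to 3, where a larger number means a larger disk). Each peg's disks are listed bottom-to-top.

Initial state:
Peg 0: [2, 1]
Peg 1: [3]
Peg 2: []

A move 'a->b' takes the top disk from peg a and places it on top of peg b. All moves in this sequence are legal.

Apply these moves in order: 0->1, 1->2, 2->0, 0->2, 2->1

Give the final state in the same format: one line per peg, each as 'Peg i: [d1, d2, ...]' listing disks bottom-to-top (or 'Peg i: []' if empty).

Answer: Peg 0: [2]
Peg 1: [3, 1]
Peg 2: []

Derivation:
After move 1 (0->1):
Peg 0: [2]
Peg 1: [3, 1]
Peg 2: []

After move 2 (1->2):
Peg 0: [2]
Peg 1: [3]
Peg 2: [1]

After move 3 (2->0):
Peg 0: [2, 1]
Peg 1: [3]
Peg 2: []

After move 4 (0->2):
Peg 0: [2]
Peg 1: [3]
Peg 2: [1]

After move 5 (2->1):
Peg 0: [2]
Peg 1: [3, 1]
Peg 2: []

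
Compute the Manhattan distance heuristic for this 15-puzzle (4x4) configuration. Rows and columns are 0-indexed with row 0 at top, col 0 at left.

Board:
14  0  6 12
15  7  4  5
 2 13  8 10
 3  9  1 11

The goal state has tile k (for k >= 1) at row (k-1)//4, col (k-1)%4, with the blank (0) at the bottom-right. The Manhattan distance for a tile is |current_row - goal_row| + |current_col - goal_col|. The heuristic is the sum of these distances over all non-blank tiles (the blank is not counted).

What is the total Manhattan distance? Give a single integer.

Tile 14: (0,0)->(3,1) = 4
Tile 6: (0,2)->(1,1) = 2
Tile 12: (0,3)->(2,3) = 2
Tile 15: (1,0)->(3,2) = 4
Tile 7: (1,1)->(1,2) = 1
Tile 4: (1,2)->(0,3) = 2
Tile 5: (1,3)->(1,0) = 3
Tile 2: (2,0)->(0,1) = 3
Tile 13: (2,1)->(3,0) = 2
Tile 8: (2,2)->(1,3) = 2
Tile 10: (2,3)->(2,1) = 2
Tile 3: (3,0)->(0,2) = 5
Tile 9: (3,1)->(2,0) = 2
Tile 1: (3,2)->(0,0) = 5
Tile 11: (3,3)->(2,2) = 2
Sum: 4 + 2 + 2 + 4 + 1 + 2 + 3 + 3 + 2 + 2 + 2 + 5 + 2 + 5 + 2 = 41

Answer: 41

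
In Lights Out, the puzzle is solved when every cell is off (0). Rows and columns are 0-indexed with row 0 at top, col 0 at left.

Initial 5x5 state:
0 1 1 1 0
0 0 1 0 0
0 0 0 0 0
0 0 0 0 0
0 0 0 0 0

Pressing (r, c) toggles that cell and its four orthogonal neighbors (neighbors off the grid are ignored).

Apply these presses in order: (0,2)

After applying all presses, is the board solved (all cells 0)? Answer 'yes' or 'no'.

After press 1 at (0,2):
0 0 0 0 0
0 0 0 0 0
0 0 0 0 0
0 0 0 0 0
0 0 0 0 0

Lights still on: 0

Answer: yes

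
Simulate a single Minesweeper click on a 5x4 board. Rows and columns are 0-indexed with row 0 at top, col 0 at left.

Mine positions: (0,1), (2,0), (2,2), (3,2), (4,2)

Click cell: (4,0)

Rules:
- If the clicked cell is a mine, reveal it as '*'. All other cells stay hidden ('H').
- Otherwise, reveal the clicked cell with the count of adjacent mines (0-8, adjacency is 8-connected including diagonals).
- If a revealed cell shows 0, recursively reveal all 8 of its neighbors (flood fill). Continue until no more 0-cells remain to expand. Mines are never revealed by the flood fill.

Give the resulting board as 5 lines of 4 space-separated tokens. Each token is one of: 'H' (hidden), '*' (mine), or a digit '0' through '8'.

H H H H
H H H H
H H H H
1 4 H H
0 2 H H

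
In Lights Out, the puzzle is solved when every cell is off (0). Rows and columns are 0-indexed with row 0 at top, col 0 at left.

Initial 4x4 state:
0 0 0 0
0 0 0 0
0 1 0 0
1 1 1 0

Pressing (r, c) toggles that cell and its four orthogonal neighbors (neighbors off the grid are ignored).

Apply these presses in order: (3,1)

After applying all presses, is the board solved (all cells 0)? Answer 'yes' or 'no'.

After press 1 at (3,1):
0 0 0 0
0 0 0 0
0 0 0 0
0 0 0 0

Lights still on: 0

Answer: yes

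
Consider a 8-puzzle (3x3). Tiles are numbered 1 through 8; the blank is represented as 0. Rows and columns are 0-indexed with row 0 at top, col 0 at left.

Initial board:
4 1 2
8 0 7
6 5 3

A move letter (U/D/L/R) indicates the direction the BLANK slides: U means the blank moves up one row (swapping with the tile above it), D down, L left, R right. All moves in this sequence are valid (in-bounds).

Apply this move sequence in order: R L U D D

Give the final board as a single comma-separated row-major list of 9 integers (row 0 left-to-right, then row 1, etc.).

After move 1 (R):
4 1 2
8 7 0
6 5 3

After move 2 (L):
4 1 2
8 0 7
6 5 3

After move 3 (U):
4 0 2
8 1 7
6 5 3

After move 4 (D):
4 1 2
8 0 7
6 5 3

After move 5 (D):
4 1 2
8 5 7
6 0 3

Answer: 4, 1, 2, 8, 5, 7, 6, 0, 3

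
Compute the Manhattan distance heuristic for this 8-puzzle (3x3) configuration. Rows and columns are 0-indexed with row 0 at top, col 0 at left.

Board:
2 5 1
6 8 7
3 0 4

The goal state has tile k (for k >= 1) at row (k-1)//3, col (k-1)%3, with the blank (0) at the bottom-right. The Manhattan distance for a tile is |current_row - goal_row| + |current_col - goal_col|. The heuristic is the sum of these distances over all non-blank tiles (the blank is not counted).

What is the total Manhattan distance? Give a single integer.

Tile 2: (0,0)->(0,1) = 1
Tile 5: (0,1)->(1,1) = 1
Tile 1: (0,2)->(0,0) = 2
Tile 6: (1,0)->(1,2) = 2
Tile 8: (1,1)->(2,1) = 1
Tile 7: (1,2)->(2,0) = 3
Tile 3: (2,0)->(0,2) = 4
Tile 4: (2,2)->(1,0) = 3
Sum: 1 + 1 + 2 + 2 + 1 + 3 + 4 + 3 = 17

Answer: 17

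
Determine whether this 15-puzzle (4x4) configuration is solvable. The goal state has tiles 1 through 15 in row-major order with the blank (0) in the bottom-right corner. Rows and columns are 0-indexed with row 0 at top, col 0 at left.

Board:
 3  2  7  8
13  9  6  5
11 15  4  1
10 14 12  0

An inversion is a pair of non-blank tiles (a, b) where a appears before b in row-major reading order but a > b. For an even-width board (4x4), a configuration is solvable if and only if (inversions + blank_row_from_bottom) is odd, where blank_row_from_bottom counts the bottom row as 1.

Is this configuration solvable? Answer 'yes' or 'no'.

Answer: yes

Derivation:
Inversions: 38
Blank is in row 3 (0-indexed from top), which is row 1 counting from the bottom (bottom = 1).
38 + 1 = 39, which is odd, so the puzzle is solvable.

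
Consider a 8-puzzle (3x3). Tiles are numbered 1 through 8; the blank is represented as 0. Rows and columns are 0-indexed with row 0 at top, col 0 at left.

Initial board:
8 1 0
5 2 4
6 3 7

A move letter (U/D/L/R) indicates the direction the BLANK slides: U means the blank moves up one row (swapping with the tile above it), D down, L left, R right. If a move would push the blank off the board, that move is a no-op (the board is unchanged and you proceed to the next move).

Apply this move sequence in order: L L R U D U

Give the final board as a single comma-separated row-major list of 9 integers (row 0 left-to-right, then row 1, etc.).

Answer: 8, 0, 1, 5, 2, 4, 6, 3, 7

Derivation:
After move 1 (L):
8 0 1
5 2 4
6 3 7

After move 2 (L):
0 8 1
5 2 4
6 3 7

After move 3 (R):
8 0 1
5 2 4
6 3 7

After move 4 (U):
8 0 1
5 2 4
6 3 7

After move 5 (D):
8 2 1
5 0 4
6 3 7

After move 6 (U):
8 0 1
5 2 4
6 3 7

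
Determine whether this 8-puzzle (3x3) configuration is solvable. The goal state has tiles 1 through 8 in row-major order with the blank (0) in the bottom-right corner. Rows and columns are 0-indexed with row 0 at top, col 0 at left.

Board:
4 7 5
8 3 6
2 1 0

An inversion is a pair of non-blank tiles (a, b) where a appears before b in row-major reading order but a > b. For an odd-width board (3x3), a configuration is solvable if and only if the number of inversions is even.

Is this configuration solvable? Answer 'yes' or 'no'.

Inversions (pairs i<j in row-major order where tile[i] > tile[j] > 0): 20
20 is even, so the puzzle is solvable.

Answer: yes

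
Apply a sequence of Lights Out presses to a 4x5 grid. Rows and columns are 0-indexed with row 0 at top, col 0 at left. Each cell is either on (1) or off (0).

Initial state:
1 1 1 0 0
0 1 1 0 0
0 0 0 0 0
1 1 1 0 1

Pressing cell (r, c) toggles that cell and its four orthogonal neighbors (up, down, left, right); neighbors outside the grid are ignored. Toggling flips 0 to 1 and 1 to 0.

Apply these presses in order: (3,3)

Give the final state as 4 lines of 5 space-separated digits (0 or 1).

Answer: 1 1 1 0 0
0 1 1 0 0
0 0 0 1 0
1 1 0 1 0

Derivation:
After press 1 at (3,3):
1 1 1 0 0
0 1 1 0 0
0 0 0 1 0
1 1 0 1 0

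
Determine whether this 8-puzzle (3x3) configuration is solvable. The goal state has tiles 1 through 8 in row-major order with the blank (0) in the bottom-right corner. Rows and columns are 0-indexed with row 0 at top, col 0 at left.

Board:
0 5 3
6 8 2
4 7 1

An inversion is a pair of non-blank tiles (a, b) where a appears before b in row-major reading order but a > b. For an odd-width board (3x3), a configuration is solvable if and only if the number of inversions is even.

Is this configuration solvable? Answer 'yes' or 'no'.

Inversions (pairs i<j in row-major order where tile[i] > tile[j] > 0): 16
16 is even, so the puzzle is solvable.

Answer: yes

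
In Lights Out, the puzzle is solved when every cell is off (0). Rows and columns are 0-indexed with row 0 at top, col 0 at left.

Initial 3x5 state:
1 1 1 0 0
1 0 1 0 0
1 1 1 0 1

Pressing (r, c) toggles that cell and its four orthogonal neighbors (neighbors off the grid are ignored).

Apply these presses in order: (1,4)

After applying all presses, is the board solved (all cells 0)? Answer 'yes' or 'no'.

Answer: no

Derivation:
After press 1 at (1,4):
1 1 1 0 1
1 0 1 1 1
1 1 1 0 0

Lights still on: 11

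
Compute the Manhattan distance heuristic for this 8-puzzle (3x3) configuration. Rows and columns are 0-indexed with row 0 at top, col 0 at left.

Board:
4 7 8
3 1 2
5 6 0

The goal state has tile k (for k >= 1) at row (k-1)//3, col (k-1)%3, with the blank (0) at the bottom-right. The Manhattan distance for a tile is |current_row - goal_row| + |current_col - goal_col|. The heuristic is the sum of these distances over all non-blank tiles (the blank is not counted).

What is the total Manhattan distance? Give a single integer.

Answer: 18

Derivation:
Tile 4: at (0,0), goal (1,0), distance |0-1|+|0-0| = 1
Tile 7: at (0,1), goal (2,0), distance |0-2|+|1-0| = 3
Tile 8: at (0,2), goal (2,1), distance |0-2|+|2-1| = 3
Tile 3: at (1,0), goal (0,2), distance |1-0|+|0-2| = 3
Tile 1: at (1,1), goal (0,0), distance |1-0|+|1-0| = 2
Tile 2: at (1,2), goal (0,1), distance |1-0|+|2-1| = 2
Tile 5: at (2,0), goal (1,1), distance |2-1|+|0-1| = 2
Tile 6: at (2,1), goal (1,2), distance |2-1|+|1-2| = 2
Sum: 1 + 3 + 3 + 3 + 2 + 2 + 2 + 2 = 18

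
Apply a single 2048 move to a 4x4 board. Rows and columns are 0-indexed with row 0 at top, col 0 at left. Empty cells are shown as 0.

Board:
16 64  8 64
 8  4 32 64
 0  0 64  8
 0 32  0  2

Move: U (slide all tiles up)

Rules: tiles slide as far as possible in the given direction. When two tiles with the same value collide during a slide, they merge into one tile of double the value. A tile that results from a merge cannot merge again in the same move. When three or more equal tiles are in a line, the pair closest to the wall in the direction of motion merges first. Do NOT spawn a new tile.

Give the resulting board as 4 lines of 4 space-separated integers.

Slide up:
col 0: [16, 8, 0, 0] -> [16, 8, 0, 0]
col 1: [64, 4, 0, 32] -> [64, 4, 32, 0]
col 2: [8, 32, 64, 0] -> [8, 32, 64, 0]
col 3: [64, 64, 8, 2] -> [128, 8, 2, 0]

Answer:  16  64   8 128
  8   4  32   8
  0  32  64   2
  0   0   0   0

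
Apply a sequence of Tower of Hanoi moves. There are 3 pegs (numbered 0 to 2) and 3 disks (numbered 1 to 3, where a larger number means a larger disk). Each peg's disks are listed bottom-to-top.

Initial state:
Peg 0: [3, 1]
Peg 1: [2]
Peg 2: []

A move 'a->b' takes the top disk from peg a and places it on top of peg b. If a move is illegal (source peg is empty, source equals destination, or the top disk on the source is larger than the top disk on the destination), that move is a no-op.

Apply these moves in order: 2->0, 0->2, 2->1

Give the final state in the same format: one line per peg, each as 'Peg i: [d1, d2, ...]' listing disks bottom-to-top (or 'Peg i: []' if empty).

After move 1 (2->0):
Peg 0: [3, 1]
Peg 1: [2]
Peg 2: []

After move 2 (0->2):
Peg 0: [3]
Peg 1: [2]
Peg 2: [1]

After move 3 (2->1):
Peg 0: [3]
Peg 1: [2, 1]
Peg 2: []

Answer: Peg 0: [3]
Peg 1: [2, 1]
Peg 2: []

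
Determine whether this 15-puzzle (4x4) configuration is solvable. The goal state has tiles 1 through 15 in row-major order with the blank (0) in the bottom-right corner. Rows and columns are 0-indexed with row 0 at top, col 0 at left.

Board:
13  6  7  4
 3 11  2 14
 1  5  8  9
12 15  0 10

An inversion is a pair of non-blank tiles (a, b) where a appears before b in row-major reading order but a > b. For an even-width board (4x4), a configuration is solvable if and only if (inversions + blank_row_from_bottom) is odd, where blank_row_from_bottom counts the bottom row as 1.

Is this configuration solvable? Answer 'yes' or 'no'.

Inversions: 42
Blank is in row 3 (0-indexed from top), which is row 1 counting from the bottom (bottom = 1).
42 + 1 = 43, which is odd, so the puzzle is solvable.

Answer: yes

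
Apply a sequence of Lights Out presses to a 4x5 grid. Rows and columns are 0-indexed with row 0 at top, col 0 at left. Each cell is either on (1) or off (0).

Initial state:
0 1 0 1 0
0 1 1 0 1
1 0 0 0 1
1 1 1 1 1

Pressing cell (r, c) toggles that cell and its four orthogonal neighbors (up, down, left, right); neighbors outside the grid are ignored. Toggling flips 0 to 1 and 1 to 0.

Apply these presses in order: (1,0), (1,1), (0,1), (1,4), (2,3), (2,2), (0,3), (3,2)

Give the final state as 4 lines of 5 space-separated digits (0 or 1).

After press 1 at (1,0):
1 1 0 1 0
1 0 1 0 1
0 0 0 0 1
1 1 1 1 1

After press 2 at (1,1):
1 0 0 1 0
0 1 0 0 1
0 1 0 0 1
1 1 1 1 1

After press 3 at (0,1):
0 1 1 1 0
0 0 0 0 1
0 1 0 0 1
1 1 1 1 1

After press 4 at (1,4):
0 1 1 1 1
0 0 0 1 0
0 1 0 0 0
1 1 1 1 1

After press 5 at (2,3):
0 1 1 1 1
0 0 0 0 0
0 1 1 1 1
1 1 1 0 1

After press 6 at (2,2):
0 1 1 1 1
0 0 1 0 0
0 0 0 0 1
1 1 0 0 1

After press 7 at (0,3):
0 1 0 0 0
0 0 1 1 0
0 0 0 0 1
1 1 0 0 1

After press 8 at (3,2):
0 1 0 0 0
0 0 1 1 0
0 0 1 0 1
1 0 1 1 1

Answer: 0 1 0 0 0
0 0 1 1 0
0 0 1 0 1
1 0 1 1 1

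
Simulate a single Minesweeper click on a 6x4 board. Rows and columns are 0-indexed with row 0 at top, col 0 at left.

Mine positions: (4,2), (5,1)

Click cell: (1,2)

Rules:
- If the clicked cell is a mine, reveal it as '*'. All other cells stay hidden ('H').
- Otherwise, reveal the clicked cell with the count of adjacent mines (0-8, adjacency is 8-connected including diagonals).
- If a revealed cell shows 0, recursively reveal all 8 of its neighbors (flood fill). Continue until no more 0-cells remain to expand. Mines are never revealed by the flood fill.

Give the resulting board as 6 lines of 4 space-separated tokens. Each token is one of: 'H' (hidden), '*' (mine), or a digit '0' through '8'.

0 0 0 0
0 0 0 0
0 0 0 0
0 1 1 1
1 2 H H
H H H H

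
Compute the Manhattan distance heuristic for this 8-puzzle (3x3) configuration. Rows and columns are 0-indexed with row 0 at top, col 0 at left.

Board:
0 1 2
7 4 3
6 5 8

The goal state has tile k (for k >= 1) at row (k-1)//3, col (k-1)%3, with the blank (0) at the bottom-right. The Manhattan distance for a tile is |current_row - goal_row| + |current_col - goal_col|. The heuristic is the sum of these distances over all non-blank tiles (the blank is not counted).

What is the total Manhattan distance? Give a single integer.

Answer: 10

Derivation:
Tile 1: at (0,1), goal (0,0), distance |0-0|+|1-0| = 1
Tile 2: at (0,2), goal (0,1), distance |0-0|+|2-1| = 1
Tile 7: at (1,0), goal (2,0), distance |1-2|+|0-0| = 1
Tile 4: at (1,1), goal (1,0), distance |1-1|+|1-0| = 1
Tile 3: at (1,2), goal (0,2), distance |1-0|+|2-2| = 1
Tile 6: at (2,0), goal (1,2), distance |2-1|+|0-2| = 3
Tile 5: at (2,1), goal (1,1), distance |2-1|+|1-1| = 1
Tile 8: at (2,2), goal (2,1), distance |2-2|+|2-1| = 1
Sum: 1 + 1 + 1 + 1 + 1 + 3 + 1 + 1 = 10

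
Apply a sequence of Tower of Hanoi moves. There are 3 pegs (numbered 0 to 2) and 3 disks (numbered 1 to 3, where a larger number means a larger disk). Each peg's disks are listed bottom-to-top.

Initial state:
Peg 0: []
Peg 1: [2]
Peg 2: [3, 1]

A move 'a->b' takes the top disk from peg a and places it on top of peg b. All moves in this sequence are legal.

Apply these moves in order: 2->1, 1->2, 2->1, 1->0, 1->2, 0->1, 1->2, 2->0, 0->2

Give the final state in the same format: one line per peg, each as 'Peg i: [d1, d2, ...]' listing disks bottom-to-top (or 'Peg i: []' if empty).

Answer: Peg 0: []
Peg 1: []
Peg 2: [3, 2, 1]

Derivation:
After move 1 (2->1):
Peg 0: []
Peg 1: [2, 1]
Peg 2: [3]

After move 2 (1->2):
Peg 0: []
Peg 1: [2]
Peg 2: [3, 1]

After move 3 (2->1):
Peg 0: []
Peg 1: [2, 1]
Peg 2: [3]

After move 4 (1->0):
Peg 0: [1]
Peg 1: [2]
Peg 2: [3]

After move 5 (1->2):
Peg 0: [1]
Peg 1: []
Peg 2: [3, 2]

After move 6 (0->1):
Peg 0: []
Peg 1: [1]
Peg 2: [3, 2]

After move 7 (1->2):
Peg 0: []
Peg 1: []
Peg 2: [3, 2, 1]

After move 8 (2->0):
Peg 0: [1]
Peg 1: []
Peg 2: [3, 2]

After move 9 (0->2):
Peg 0: []
Peg 1: []
Peg 2: [3, 2, 1]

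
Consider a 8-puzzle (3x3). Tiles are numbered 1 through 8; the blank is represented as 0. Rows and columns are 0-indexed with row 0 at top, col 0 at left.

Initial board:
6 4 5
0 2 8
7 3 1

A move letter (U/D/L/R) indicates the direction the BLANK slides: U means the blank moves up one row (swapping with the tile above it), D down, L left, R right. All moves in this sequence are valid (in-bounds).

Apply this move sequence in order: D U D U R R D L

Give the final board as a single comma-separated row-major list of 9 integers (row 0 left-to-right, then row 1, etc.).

Answer: 6, 4, 5, 2, 8, 1, 7, 0, 3

Derivation:
After move 1 (D):
6 4 5
7 2 8
0 3 1

After move 2 (U):
6 4 5
0 2 8
7 3 1

After move 3 (D):
6 4 5
7 2 8
0 3 1

After move 4 (U):
6 4 5
0 2 8
7 3 1

After move 5 (R):
6 4 5
2 0 8
7 3 1

After move 6 (R):
6 4 5
2 8 0
7 3 1

After move 7 (D):
6 4 5
2 8 1
7 3 0

After move 8 (L):
6 4 5
2 8 1
7 0 3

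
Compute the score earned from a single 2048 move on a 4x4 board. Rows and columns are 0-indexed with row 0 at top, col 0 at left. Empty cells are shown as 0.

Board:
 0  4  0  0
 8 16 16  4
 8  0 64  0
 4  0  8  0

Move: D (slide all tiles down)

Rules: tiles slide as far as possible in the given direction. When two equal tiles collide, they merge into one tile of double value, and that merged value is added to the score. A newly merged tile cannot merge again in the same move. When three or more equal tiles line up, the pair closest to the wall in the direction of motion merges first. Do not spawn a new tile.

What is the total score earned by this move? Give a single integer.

Slide down:
col 0: [0, 8, 8, 4] -> [0, 0, 16, 4]  score +16 (running 16)
col 1: [4, 16, 0, 0] -> [0, 0, 4, 16]  score +0 (running 16)
col 2: [0, 16, 64, 8] -> [0, 16, 64, 8]  score +0 (running 16)
col 3: [0, 4, 0, 0] -> [0, 0, 0, 4]  score +0 (running 16)
Board after move:
 0  0  0  0
 0  0 16  0
16  4 64  0
 4 16  8  4

Answer: 16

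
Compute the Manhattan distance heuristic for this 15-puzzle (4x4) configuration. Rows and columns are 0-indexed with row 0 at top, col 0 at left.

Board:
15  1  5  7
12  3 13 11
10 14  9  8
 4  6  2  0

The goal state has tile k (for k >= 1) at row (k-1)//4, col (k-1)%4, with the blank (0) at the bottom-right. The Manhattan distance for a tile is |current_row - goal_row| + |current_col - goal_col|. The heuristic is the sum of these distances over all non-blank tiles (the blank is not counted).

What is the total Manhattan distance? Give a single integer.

Tile 15: (0,0)->(3,2) = 5
Tile 1: (0,1)->(0,0) = 1
Tile 5: (0,2)->(1,0) = 3
Tile 7: (0,3)->(1,2) = 2
Tile 12: (1,0)->(2,3) = 4
Tile 3: (1,1)->(0,2) = 2
Tile 13: (1,2)->(3,0) = 4
Tile 11: (1,3)->(2,2) = 2
Tile 10: (2,0)->(2,1) = 1
Tile 14: (2,1)->(3,1) = 1
Tile 9: (2,2)->(2,0) = 2
Tile 8: (2,3)->(1,3) = 1
Tile 4: (3,0)->(0,3) = 6
Tile 6: (3,1)->(1,1) = 2
Tile 2: (3,2)->(0,1) = 4
Sum: 5 + 1 + 3 + 2 + 4 + 2 + 4 + 2 + 1 + 1 + 2 + 1 + 6 + 2 + 4 = 40

Answer: 40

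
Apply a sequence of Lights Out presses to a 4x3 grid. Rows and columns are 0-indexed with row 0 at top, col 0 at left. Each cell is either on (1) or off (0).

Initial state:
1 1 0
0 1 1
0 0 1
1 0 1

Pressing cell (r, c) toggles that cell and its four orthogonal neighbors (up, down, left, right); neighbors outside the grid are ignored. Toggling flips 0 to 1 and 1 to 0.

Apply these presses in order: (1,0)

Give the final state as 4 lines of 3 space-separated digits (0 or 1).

Answer: 0 1 0
1 0 1
1 0 1
1 0 1

Derivation:
After press 1 at (1,0):
0 1 0
1 0 1
1 0 1
1 0 1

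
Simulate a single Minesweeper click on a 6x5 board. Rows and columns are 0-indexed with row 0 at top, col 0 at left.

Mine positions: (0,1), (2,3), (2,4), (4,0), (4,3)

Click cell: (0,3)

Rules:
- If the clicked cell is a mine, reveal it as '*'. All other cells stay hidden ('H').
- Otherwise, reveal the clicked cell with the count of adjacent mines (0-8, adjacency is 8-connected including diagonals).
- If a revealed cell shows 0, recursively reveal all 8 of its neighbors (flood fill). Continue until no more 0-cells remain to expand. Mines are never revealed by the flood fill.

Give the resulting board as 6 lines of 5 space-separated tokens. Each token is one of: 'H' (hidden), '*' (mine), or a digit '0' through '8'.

H H 1 0 0
H H 2 2 2
H H H H H
H H H H H
H H H H H
H H H H H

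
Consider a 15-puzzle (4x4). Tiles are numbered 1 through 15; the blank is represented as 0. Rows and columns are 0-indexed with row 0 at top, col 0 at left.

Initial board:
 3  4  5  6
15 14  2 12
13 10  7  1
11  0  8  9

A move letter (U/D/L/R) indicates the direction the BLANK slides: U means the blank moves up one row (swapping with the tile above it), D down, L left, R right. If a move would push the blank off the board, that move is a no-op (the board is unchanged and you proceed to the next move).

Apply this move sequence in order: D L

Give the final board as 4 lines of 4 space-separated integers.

After move 1 (D):
 3  4  5  6
15 14  2 12
13 10  7  1
11  0  8  9

After move 2 (L):
 3  4  5  6
15 14  2 12
13 10  7  1
 0 11  8  9

Answer:  3  4  5  6
15 14  2 12
13 10  7  1
 0 11  8  9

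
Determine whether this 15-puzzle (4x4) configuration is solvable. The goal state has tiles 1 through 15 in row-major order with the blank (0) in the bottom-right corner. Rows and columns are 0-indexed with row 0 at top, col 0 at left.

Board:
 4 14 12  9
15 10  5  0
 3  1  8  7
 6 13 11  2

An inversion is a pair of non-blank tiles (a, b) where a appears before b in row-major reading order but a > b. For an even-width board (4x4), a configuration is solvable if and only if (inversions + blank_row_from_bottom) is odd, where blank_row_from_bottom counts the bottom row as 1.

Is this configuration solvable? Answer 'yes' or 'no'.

Answer: no

Derivation:
Inversions: 63
Blank is in row 1 (0-indexed from top), which is row 3 counting from the bottom (bottom = 1).
63 + 3 = 66, which is even, so the puzzle is not solvable.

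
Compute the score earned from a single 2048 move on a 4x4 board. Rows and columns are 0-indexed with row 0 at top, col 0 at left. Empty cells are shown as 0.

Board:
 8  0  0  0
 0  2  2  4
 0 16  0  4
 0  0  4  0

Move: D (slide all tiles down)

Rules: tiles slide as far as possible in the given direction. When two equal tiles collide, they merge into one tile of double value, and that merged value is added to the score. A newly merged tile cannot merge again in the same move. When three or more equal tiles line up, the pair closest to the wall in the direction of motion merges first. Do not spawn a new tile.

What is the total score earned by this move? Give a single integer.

Answer: 8

Derivation:
Slide down:
col 0: [8, 0, 0, 0] -> [0, 0, 0, 8]  score +0 (running 0)
col 1: [0, 2, 16, 0] -> [0, 0, 2, 16]  score +0 (running 0)
col 2: [0, 2, 0, 4] -> [0, 0, 2, 4]  score +0 (running 0)
col 3: [0, 4, 4, 0] -> [0, 0, 0, 8]  score +8 (running 8)
Board after move:
 0  0  0  0
 0  0  0  0
 0  2  2  0
 8 16  4  8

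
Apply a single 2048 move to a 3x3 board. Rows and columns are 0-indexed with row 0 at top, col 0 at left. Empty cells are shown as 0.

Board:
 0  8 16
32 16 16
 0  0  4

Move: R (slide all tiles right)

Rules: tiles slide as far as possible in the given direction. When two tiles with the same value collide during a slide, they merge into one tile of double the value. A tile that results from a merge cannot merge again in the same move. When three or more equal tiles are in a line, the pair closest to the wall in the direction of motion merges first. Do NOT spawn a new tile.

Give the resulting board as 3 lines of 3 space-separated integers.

Answer:  0  8 16
 0 32 32
 0  0  4

Derivation:
Slide right:
row 0: [0, 8, 16] -> [0, 8, 16]
row 1: [32, 16, 16] -> [0, 32, 32]
row 2: [0, 0, 4] -> [0, 0, 4]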